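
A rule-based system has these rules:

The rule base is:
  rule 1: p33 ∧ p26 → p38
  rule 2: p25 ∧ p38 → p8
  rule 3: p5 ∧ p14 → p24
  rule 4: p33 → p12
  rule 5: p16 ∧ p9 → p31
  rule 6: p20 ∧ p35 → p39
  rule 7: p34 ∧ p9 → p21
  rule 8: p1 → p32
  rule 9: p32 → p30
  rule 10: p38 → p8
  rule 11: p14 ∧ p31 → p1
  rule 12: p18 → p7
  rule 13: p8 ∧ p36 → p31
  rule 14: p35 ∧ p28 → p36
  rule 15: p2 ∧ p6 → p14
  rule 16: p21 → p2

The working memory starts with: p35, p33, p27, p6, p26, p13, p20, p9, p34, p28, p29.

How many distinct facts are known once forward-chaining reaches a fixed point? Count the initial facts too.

Round 1 fires rule 1, rule 4, rule 6, rule 7, rule 14, giving p38, p12, p39, p21, p36.
Round 2 fires rule 10, rule 16, giving p8, p2.
Round 3 fires rule 13, rule 15, giving p31, p14.
Round 4 fires rule 11, giving p1.
Round 5 fires rule 8, giving p32.
Round 6 fires rule 9, giving p30.
Closure: {p1, p12, p13, p14, p2, p20, p21, p26, p27, p28, p29, p30, p31, p32, p33, p34, p35, p36, p38, p39, p6, p8, p9} — 23 facts.

23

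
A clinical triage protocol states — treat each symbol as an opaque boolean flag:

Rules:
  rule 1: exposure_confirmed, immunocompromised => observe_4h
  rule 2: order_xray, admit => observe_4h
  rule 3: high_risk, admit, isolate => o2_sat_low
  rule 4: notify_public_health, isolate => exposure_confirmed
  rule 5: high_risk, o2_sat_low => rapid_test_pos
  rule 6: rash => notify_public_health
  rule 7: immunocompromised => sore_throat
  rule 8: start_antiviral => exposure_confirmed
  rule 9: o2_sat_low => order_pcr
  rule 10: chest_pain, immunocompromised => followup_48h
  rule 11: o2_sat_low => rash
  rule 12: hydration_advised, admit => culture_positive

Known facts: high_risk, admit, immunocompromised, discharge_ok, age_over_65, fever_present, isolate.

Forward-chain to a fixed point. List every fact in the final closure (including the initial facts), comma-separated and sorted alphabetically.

admit, age_over_65, discharge_ok, exposure_confirmed, fever_present, high_risk, immunocompromised, isolate, notify_public_health, o2_sat_low, observe_4h, order_pcr, rapid_test_pos, rash, sore_throat

Round 1: rule 3 [high_risk, admit, isolate => o2_sat_low]; rule 7 [immunocompromised => sore_throat]. New: o2_sat_low, sore_throat.
Round 2: rule 5 [high_risk, o2_sat_low => rapid_test_pos]; rule 9 [o2_sat_low => order_pcr]; rule 11 [o2_sat_low => rash]. New: rapid_test_pos, order_pcr, rash.
Round 3: rule 6 [rash => notify_public_health]. New: notify_public_health.
Round 4: rule 4 [notify_public_health, isolate => exposure_confirmed]. New: exposure_confirmed.
Round 5: rule 1 [exposure_confirmed, immunocompromised => observe_4h]. New: observe_4h.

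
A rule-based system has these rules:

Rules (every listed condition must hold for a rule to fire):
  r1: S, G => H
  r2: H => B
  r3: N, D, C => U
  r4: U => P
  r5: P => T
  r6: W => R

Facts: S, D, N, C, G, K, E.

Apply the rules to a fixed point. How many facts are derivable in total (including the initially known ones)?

[1] r1 [S, G => H]; r3 [N, D, C => U]. ⇒ new: H, U.
[2] r2 [H => B]; r4 [U => P]. ⇒ new: B, P.
[3] r5 [P => T]. ⇒ new: T.
Closure: {B, C, D, E, G, H, K, N, P, S, T, U} — 12 facts.

12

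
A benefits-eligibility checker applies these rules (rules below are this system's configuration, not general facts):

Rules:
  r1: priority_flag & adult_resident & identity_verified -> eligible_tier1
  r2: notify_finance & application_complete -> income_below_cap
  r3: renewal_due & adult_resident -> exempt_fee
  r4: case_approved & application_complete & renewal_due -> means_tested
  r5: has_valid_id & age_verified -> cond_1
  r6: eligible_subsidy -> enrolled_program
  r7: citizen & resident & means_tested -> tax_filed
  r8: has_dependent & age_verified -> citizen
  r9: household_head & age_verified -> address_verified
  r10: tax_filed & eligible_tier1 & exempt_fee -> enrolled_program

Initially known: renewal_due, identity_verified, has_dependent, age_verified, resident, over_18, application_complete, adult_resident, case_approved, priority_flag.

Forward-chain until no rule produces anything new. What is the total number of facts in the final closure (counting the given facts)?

16

Round 1 — r1, r3, r4, r8, derive eligible_tier1, exempt_fee, means_tested, citizen.
Round 2 — r7, derive tax_filed.
Round 3 — r10, derive enrolled_program.
Closure: {adult_resident, age_verified, application_complete, case_approved, citizen, eligible_tier1, enrolled_program, exempt_fee, has_dependent, identity_verified, means_tested, over_18, priority_flag, renewal_due, resident, tax_filed} — 16 facts.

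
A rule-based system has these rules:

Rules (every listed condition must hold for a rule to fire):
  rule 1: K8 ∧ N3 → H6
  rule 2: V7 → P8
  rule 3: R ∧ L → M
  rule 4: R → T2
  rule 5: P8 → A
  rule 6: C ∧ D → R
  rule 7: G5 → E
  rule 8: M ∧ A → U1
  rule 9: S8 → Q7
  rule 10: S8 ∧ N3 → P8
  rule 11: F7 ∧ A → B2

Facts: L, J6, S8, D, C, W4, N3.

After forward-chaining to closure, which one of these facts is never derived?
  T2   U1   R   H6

H6

[1] rule 6 [C ∧ D → R]; rule 9 [S8 → Q7]; rule 10 [S8 ∧ N3 → P8]. ⇒ new: R, Q7, P8.
[2] rule 3 [R ∧ L → M]; rule 4 [R → T2]; rule 5 [P8 → A]. ⇒ new: M, T2, A.
[3] rule 8 [M ∧ A → U1]. ⇒ new: U1.
Derived: T2 (round 2), R (round 1), U1 (round 3). H6 never appears in any round.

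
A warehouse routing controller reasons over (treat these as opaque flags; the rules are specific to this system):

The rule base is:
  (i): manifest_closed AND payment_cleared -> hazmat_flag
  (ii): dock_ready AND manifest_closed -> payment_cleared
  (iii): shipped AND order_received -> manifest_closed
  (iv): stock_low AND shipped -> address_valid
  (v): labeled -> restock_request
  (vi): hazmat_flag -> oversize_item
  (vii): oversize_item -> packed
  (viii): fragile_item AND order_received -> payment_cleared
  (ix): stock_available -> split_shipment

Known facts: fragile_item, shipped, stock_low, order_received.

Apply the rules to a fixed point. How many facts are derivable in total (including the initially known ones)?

10

Round 1: (iii) [shipped AND order_received -> manifest_closed]; (iv) [stock_low AND shipped -> address_valid]; (viii) [fragile_item AND order_received -> payment_cleared]. New: manifest_closed, address_valid, payment_cleared.
Round 2: (i) [manifest_closed AND payment_cleared -> hazmat_flag]. New: hazmat_flag.
Round 3: (vi) [hazmat_flag -> oversize_item]. New: oversize_item.
Round 4: (vii) [oversize_item -> packed]. New: packed.
Closure: {address_valid, fragile_item, hazmat_flag, manifest_closed, order_received, oversize_item, packed, payment_cleared, shipped, stock_low} — 10 facts.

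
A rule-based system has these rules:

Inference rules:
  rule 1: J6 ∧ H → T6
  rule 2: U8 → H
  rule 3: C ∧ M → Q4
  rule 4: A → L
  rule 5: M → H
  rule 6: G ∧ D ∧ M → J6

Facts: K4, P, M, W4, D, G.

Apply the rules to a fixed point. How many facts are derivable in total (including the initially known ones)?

[1] rule 5 [M → H]; rule 6 [G ∧ D ∧ M → J6]. ⇒ new: H, J6.
[2] rule 1 [J6 ∧ H → T6]. ⇒ new: T6.
Closure: {D, G, H, J6, K4, M, P, T6, W4} — 9 facts.

9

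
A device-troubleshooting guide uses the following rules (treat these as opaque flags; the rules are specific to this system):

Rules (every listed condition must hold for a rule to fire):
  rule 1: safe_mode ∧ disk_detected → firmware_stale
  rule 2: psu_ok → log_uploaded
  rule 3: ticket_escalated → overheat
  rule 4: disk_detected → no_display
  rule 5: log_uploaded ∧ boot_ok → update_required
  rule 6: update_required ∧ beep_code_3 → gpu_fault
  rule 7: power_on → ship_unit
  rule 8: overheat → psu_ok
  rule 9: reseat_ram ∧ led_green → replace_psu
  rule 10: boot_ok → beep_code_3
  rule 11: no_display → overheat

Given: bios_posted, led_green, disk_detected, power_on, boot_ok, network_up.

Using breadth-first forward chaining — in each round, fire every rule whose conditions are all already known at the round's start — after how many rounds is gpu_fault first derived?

6

Round 1 fires rule 4, rule 7, rule 10, giving no_display, ship_unit, beep_code_3.
Round 2 fires rule 11, giving overheat.
Round 3 fires rule 8, giving psu_ok.
Round 4 fires rule 2, giving log_uploaded.
Round 5 fires rule 5, giving update_required.
Round 6 fires rule 6, giving gpu_fault.
gpu_fault first appears in round 6.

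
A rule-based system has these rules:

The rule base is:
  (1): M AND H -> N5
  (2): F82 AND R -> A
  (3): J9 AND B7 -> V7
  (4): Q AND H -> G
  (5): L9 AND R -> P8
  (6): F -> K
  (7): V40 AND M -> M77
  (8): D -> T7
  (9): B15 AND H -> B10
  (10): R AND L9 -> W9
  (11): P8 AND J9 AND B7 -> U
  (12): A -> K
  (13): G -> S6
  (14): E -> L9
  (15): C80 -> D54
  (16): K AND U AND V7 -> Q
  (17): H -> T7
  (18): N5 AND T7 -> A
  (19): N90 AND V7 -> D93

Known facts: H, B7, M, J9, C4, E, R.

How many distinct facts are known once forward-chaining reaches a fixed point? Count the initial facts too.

19

Round 1: (1) [M AND H -> N5]; (3) [J9 AND B7 -> V7]; (14) [E -> L9]; (17) [H -> T7]. Adds N5, V7, L9, T7.
Round 2: (5) [L9 AND R -> P8]; (10) [R AND L9 -> W9]; (18) [N5 AND T7 -> A]. Adds P8, W9, A.
Round 3: (11) [P8 AND J9 AND B7 -> U]; (12) [A -> K]. Adds U, K.
Round 4: (16) [K AND U AND V7 -> Q]. Adds Q.
Round 5: (4) [Q AND H -> G]. Adds G.
Round 6: (13) [G -> S6]. Adds S6.
Closure: {A, B7, C4, E, G, H, J9, K, L9, M, N5, P8, Q, R, S6, T7, U, V7, W9} — 19 facts.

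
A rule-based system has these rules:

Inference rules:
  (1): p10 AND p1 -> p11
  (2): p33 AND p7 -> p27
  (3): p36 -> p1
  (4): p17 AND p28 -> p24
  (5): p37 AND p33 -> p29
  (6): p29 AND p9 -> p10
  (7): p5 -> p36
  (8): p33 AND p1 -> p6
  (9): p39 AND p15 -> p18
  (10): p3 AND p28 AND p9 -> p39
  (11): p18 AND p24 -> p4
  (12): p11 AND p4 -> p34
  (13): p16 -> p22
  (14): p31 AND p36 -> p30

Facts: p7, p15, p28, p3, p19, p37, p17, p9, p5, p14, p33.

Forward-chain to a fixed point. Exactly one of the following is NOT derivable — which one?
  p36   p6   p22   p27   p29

Round 1 — (2), (4), (5), (7), (10), derive p27, p24, p29, p36, p39.
Round 2 — (3), (6), (9), derive p1, p10, p18.
Round 3 — (1), (8), (11), derive p11, p6, p4.
Round 4 — (12), derive p34.
Derived: p29 (round 1), p27 (round 1), p36 (round 1), p6 (round 3). p22 never appears in any round.

p22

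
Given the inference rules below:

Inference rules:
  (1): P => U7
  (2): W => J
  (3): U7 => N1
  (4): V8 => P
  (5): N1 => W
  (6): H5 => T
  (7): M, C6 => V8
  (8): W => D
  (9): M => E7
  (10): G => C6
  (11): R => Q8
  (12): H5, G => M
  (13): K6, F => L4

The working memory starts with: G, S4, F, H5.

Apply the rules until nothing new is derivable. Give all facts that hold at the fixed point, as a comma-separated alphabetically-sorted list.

Round 1: (6) [H5 => T]; (10) [G => C6]; (12) [H5, G => M]. Adds T, C6, M.
Round 2: (7) [M, C6 => V8]; (9) [M => E7]. Adds V8, E7.
Round 3: (4) [V8 => P]. Adds P.
Round 4: (1) [P => U7]. Adds U7.
Round 5: (3) [U7 => N1]. Adds N1.
Round 6: (5) [N1 => W]. Adds W.
Round 7: (2) [W => J]; (8) [W => D]. Adds J, D.

C6, D, E7, F, G, H5, J, M, N1, P, S4, T, U7, V8, W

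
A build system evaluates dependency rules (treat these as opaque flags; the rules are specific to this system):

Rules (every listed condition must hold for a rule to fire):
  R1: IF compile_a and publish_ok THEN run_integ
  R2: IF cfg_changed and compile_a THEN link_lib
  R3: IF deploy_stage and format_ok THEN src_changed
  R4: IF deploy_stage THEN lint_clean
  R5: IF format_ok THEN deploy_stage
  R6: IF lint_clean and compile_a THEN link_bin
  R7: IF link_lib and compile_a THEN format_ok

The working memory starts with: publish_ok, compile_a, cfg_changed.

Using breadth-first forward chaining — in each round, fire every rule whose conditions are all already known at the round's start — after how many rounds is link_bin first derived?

Round 1: R1 [IF compile_a and publish_ok THEN run_integ]; R2 [IF cfg_changed and compile_a THEN link_lib]. Adds run_integ, link_lib.
Round 2: R7 [IF link_lib and compile_a THEN format_ok]. Adds format_ok.
Round 3: R5 [IF format_ok THEN deploy_stage]. Adds deploy_stage.
Round 4: R3 [IF deploy_stage and format_ok THEN src_changed]; R4 [IF deploy_stage THEN lint_clean]. Adds src_changed, lint_clean.
Round 5: R6 [IF lint_clean and compile_a THEN link_bin]. Adds link_bin.
link_bin first appears in round 5.

5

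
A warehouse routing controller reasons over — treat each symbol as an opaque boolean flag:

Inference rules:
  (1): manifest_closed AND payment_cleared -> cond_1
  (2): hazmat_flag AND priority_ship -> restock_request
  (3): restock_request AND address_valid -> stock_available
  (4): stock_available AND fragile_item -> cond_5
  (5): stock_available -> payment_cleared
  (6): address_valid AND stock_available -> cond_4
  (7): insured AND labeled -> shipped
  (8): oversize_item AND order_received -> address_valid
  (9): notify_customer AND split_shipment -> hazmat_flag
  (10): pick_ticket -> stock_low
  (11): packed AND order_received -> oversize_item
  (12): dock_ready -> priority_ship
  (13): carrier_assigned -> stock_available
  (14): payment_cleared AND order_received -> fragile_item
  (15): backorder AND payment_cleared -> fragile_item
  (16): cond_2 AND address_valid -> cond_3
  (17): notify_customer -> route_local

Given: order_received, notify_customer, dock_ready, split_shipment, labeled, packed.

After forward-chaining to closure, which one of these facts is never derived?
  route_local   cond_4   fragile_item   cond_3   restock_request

[1] (9) [notify_customer AND split_shipment -> hazmat_flag]; (11) [packed AND order_received -> oversize_item]; (12) [dock_ready -> priority_ship]; (17) [notify_customer -> route_local]. ⇒ new: hazmat_flag, oversize_item, priority_ship, route_local.
[2] (2) [hazmat_flag AND priority_ship -> restock_request]; (8) [oversize_item AND order_received -> address_valid]. ⇒ new: restock_request, address_valid.
[3] (3) [restock_request AND address_valid -> stock_available]. ⇒ new: stock_available.
[4] (5) [stock_available -> payment_cleared]; (6) [address_valid AND stock_available -> cond_4]. ⇒ new: payment_cleared, cond_4.
[5] (14) [payment_cleared AND order_received -> fragile_item]. ⇒ new: fragile_item.
[6] (4) [stock_available AND fragile_item -> cond_5]. ⇒ new: cond_5.
Derived: restock_request (round 2), cond_4 (round 4), fragile_item (round 5), route_local (round 1). cond_3 never appears in any round.

cond_3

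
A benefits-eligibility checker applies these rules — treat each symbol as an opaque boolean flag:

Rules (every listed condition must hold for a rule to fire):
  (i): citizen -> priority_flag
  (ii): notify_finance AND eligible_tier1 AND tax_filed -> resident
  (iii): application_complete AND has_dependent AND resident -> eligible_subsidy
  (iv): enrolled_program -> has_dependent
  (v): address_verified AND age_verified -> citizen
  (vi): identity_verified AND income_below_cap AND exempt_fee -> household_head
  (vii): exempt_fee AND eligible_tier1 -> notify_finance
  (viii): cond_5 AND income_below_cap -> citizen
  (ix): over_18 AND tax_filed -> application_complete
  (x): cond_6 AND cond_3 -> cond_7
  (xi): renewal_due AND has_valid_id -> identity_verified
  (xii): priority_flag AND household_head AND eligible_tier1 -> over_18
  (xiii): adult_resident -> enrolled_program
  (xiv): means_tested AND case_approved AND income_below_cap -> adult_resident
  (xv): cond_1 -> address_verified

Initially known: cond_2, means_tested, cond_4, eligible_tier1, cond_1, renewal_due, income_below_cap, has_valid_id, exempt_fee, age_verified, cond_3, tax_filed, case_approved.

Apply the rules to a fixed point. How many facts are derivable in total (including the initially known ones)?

Round 1 fires (vii), (xi), (xiv), (xv), giving notify_finance, identity_verified, adult_resident, address_verified.
Round 2 fires (ii), (v), (vi), (xiii), giving resident, citizen, household_head, enrolled_program.
Round 3 fires (i), (iv), giving priority_flag, has_dependent.
Round 4 fires (xii), giving over_18.
Round 5 fires (ix), giving application_complete.
Round 6 fires (iii), giving eligible_subsidy.
Closure: {address_verified, adult_resident, age_verified, application_complete, case_approved, citizen, cond_1, cond_2, cond_3, cond_4, eligible_subsidy, eligible_tier1, enrolled_program, exempt_fee, has_dependent, has_valid_id, household_head, identity_verified, income_below_cap, means_tested, notify_finance, over_18, priority_flag, renewal_due, resident, tax_filed} — 26 facts.

26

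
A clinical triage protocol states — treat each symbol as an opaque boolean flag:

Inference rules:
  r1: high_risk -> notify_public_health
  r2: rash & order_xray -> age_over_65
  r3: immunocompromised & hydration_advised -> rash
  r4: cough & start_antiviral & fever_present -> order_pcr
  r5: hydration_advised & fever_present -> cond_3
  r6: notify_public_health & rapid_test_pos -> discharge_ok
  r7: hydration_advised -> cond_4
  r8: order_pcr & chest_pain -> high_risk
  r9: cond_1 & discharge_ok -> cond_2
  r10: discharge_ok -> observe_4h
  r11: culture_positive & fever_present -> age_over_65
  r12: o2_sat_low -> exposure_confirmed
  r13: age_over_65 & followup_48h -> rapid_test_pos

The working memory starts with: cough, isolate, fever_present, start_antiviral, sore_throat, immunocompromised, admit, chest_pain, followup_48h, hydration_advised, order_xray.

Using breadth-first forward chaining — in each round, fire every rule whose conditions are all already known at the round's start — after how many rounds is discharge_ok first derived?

Round 1: r3 [immunocompromised & hydration_advised -> rash]; r4 [cough & start_antiviral & fever_present -> order_pcr]; r5 [hydration_advised & fever_present -> cond_3]; r7 [hydration_advised -> cond_4]. New: rash, order_pcr, cond_3, cond_4.
Round 2: r2 [rash & order_xray -> age_over_65]; r8 [order_pcr & chest_pain -> high_risk]. New: age_over_65, high_risk.
Round 3: r1 [high_risk -> notify_public_health]; r13 [age_over_65 & followup_48h -> rapid_test_pos]. New: notify_public_health, rapid_test_pos.
Round 4: r6 [notify_public_health & rapid_test_pos -> discharge_ok]. New: discharge_ok.
discharge_ok first appears in round 4.

4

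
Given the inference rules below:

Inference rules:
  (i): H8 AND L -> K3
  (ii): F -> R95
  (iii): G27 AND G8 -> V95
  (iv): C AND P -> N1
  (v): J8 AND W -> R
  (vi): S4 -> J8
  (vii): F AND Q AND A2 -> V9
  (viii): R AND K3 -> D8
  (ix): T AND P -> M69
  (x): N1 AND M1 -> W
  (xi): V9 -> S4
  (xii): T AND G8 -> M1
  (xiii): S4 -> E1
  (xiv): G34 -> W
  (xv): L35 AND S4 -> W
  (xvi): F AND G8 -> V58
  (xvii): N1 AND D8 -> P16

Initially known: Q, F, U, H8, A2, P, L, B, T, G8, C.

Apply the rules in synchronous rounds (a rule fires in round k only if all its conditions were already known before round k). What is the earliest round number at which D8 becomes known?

Round 1: (i) [H8 AND L -> K3]; (ii) [F -> R95]; (iv) [C AND P -> N1]; (vii) [F AND Q AND A2 -> V9]; (ix) [T AND P -> M69]; (xii) [T AND G8 -> M1]; (xvi) [F AND G8 -> V58]. Adds K3, R95, N1, V9, M69, M1, V58.
Round 2: (x) [N1 AND M1 -> W]; (xi) [V9 -> S4]. Adds W, S4.
Round 3: (vi) [S4 -> J8]; (xiii) [S4 -> E1]. Adds J8, E1.
Round 4: (v) [J8 AND W -> R]. Adds R.
Round 5: (viii) [R AND K3 -> D8]. Adds D8.
D8 first appears in round 5.

5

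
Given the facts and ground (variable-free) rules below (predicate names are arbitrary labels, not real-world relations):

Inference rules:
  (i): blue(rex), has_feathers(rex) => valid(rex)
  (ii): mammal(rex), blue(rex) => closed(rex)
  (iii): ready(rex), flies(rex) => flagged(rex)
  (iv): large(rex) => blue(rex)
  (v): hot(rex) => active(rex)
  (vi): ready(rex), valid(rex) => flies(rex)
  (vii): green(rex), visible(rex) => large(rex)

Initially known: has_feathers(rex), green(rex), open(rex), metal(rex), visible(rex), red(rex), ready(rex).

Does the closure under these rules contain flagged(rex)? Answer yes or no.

Round 1 — (vii), derive large(rex).
Round 2 — (iv), derive blue(rex).
Round 3 — (i), derive valid(rex).
Round 4 — (vi), derive flies(rex).
Round 5 — (iii), derive flagged(rex).
flagged(rex) appears in round 5, so it is derivable.

yes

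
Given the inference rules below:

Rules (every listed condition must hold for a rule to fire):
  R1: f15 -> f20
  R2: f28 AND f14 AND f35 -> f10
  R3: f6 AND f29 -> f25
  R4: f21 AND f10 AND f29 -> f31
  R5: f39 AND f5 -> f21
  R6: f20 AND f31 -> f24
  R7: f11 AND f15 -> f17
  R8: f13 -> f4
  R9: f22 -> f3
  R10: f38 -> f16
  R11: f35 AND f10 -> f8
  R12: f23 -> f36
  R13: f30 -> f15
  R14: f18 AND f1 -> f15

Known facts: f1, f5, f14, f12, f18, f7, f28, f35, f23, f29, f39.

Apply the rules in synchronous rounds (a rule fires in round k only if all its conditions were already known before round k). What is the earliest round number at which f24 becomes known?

Round 1: R2 [f28 AND f14 AND f35 -> f10]; R5 [f39 AND f5 -> f21]; R12 [f23 -> f36]; R14 [f18 AND f1 -> f15]. Adds f10, f21, f36, f15.
Round 2: R1 [f15 -> f20]; R4 [f21 AND f10 AND f29 -> f31]; R11 [f35 AND f10 -> f8]. Adds f20, f31, f8.
Round 3: R6 [f20 AND f31 -> f24]. Adds f24.
f24 first appears in round 3.

3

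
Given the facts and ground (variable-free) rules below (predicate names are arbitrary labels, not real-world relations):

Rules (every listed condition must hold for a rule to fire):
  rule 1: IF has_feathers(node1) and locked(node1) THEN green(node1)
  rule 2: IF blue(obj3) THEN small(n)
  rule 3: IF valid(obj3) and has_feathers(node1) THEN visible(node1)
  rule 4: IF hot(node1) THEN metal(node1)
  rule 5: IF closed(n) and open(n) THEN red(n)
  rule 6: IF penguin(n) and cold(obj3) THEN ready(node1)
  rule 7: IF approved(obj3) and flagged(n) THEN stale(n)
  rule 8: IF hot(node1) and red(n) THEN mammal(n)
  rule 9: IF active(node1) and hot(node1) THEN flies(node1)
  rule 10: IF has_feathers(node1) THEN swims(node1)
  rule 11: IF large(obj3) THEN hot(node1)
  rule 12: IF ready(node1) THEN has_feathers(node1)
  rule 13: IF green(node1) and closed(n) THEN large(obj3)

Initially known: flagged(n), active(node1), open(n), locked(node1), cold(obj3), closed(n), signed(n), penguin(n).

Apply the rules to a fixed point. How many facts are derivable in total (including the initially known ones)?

[1] rule 5 [IF closed(n) and open(n) THEN red(n)]; rule 6 [IF penguin(n) and cold(obj3) THEN ready(node1)]. ⇒ new: red(n), ready(node1).
[2] rule 12 [IF ready(node1) THEN has_feathers(node1)]. ⇒ new: has_feathers(node1).
[3] rule 1 [IF has_feathers(node1) and locked(node1) THEN green(node1)]; rule 10 [IF has_feathers(node1) THEN swims(node1)]. ⇒ new: green(node1), swims(node1).
[4] rule 13 [IF green(node1) and closed(n) THEN large(obj3)]. ⇒ new: large(obj3).
[5] rule 11 [IF large(obj3) THEN hot(node1)]. ⇒ new: hot(node1).
[6] rule 4 [IF hot(node1) THEN metal(node1)]; rule 8 [IF hot(node1) and red(n) THEN mammal(n)]; rule 9 [IF active(node1) and hot(node1) THEN flies(node1)]. ⇒ new: metal(node1), mammal(n), flies(node1).
Closure: {active(node1), closed(n), cold(obj3), flagged(n), flies(node1), green(node1), has_feathers(node1), hot(node1), large(obj3), locked(node1), mammal(n), metal(node1), open(n), penguin(n), ready(node1), red(n), signed(n), swims(node1)} — 18 facts.

18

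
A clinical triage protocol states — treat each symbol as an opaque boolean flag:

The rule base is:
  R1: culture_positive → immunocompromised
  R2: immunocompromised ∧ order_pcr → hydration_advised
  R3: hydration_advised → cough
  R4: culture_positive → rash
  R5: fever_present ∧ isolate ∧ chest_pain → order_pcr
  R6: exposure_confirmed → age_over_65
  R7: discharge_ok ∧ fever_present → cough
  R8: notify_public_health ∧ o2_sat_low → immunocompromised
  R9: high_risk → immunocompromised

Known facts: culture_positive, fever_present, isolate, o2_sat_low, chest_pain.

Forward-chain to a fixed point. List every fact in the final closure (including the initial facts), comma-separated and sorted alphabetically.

Round 1 — R1, R4, R5, derive immunocompromised, rash, order_pcr.
Round 2 — R2, derive hydration_advised.
Round 3 — R3, derive cough.

chest_pain, cough, culture_positive, fever_present, hydration_advised, immunocompromised, isolate, o2_sat_low, order_pcr, rash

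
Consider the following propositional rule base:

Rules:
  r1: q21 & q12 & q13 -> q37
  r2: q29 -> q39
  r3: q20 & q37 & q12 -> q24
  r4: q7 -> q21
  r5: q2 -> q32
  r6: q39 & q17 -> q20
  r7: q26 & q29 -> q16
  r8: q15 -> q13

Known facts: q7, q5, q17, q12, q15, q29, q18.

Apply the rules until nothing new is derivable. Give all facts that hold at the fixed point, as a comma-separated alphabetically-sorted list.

q12, q13, q15, q17, q18, q20, q21, q24, q29, q37, q39, q5, q7

Round 1 — r2, r4, r8, derive q39, q21, q13.
Round 2 — r1, r6, derive q37, q20.
Round 3 — r3, derive q24.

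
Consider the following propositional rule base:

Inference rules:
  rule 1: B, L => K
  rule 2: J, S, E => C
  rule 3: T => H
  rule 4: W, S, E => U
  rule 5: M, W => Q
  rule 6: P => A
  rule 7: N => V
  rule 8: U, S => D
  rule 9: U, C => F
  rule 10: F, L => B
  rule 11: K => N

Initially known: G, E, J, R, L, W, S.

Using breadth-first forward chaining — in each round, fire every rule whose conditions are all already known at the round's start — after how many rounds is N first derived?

Round 1 — rule 2, rule 4, derive C, U.
Round 2 — rule 8, rule 9, derive D, F.
Round 3 — rule 10, derive B.
Round 4 — rule 1, derive K.
Round 5 — rule 11, derive N.
N first appears in round 5.

5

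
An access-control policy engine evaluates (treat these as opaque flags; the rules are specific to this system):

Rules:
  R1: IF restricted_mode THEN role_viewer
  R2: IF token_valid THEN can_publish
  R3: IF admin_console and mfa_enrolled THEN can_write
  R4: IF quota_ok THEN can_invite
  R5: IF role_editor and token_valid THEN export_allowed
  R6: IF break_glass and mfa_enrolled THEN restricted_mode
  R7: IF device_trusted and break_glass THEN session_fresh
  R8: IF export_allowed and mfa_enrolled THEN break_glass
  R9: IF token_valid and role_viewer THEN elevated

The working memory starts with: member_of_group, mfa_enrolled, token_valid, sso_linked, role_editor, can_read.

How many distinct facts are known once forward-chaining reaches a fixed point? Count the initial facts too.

Round 1 fires R2, R5, giving can_publish, export_allowed.
Round 2 fires R8, giving break_glass.
Round 3 fires R6, giving restricted_mode.
Round 4 fires R1, giving role_viewer.
Round 5 fires R9, giving elevated.
Closure: {break_glass, can_publish, can_read, elevated, export_allowed, member_of_group, mfa_enrolled, restricted_mode, role_editor, role_viewer, sso_linked, token_valid} — 12 facts.

12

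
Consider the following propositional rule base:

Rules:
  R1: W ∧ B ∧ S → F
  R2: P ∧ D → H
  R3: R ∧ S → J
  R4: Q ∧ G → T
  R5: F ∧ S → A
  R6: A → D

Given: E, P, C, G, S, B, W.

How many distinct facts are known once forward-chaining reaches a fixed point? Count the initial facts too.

Round 1: R1 [W ∧ B ∧ S → F]. New: F.
Round 2: R5 [F ∧ S → A]. New: A.
Round 3: R6 [A → D]. New: D.
Round 4: R2 [P ∧ D → H]. New: H.
Closure: {A, B, C, D, E, F, G, H, P, S, W} — 11 facts.

11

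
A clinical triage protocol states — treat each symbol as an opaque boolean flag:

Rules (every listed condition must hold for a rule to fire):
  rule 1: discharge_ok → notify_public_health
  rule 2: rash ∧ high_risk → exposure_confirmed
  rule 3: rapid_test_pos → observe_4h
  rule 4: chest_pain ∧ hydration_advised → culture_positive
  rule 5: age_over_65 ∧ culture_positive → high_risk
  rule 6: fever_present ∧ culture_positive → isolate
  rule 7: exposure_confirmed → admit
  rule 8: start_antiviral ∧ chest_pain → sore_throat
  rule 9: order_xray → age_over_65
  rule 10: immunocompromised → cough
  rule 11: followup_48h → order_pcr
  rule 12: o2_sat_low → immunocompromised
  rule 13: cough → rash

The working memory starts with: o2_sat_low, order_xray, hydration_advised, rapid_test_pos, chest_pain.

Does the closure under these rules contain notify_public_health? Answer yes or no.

no

Round 1 fires rule 3, rule 4, rule 9, rule 12, giving observe_4h, culture_positive, age_over_65, immunocompromised.
Round 2 fires rule 5, rule 10, giving high_risk, cough.
Round 3 fires rule 13, giving rash.
Round 4 fires rule 2, giving exposure_confirmed.
Round 5 fires rule 7, giving admit.
Fixed point reached. notify_public_health is concluded only by rule 1; rule 1 needs discharge_ok (never derived).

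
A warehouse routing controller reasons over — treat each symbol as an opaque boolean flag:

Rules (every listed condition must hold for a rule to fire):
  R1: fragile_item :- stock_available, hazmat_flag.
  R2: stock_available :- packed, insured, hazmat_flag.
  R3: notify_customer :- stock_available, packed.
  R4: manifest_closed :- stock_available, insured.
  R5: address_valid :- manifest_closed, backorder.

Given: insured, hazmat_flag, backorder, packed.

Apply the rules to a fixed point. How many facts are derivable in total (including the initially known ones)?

9

Round 1 — R2, derive stock_available.
Round 2 — R1, R3, R4, derive fragile_item, notify_customer, manifest_closed.
Round 3 — R5, derive address_valid.
Closure: {address_valid, backorder, fragile_item, hazmat_flag, insured, manifest_closed, notify_customer, packed, stock_available} — 9 facts.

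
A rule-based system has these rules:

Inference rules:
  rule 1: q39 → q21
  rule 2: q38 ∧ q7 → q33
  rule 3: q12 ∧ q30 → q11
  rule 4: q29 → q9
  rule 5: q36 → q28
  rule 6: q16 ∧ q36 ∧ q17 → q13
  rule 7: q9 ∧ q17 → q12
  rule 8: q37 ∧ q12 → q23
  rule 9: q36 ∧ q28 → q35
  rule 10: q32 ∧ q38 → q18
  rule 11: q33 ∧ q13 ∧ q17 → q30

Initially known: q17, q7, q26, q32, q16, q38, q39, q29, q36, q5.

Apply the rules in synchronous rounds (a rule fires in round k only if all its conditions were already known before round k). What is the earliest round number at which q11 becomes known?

Round 1 fires rule 1, rule 2, rule 4, rule 5, rule 6, rule 10, giving q21, q33, q9, q28, q13, q18.
Round 2 fires rule 7, rule 9, rule 11, giving q12, q35, q30.
Round 3 fires rule 3, giving q11.
q11 first appears in round 3.

3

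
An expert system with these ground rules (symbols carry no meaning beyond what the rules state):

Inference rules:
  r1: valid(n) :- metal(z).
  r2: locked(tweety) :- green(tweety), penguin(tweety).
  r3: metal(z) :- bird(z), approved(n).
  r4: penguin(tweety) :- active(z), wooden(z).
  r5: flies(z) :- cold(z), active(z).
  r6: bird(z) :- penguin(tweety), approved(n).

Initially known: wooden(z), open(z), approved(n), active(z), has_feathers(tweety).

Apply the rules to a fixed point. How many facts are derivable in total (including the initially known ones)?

9

Round 1: r4 [penguin(tweety) :- active(z), wooden(z).]. New: penguin(tweety).
Round 2: r6 [bird(z) :- penguin(tweety), approved(n).]. New: bird(z).
Round 3: r3 [metal(z) :- bird(z), approved(n).]. New: metal(z).
Round 4: r1 [valid(n) :- metal(z).]. New: valid(n).
Closure: {active(z), approved(n), bird(z), has_feathers(tweety), metal(z), open(z), penguin(tweety), valid(n), wooden(z)} — 9 facts.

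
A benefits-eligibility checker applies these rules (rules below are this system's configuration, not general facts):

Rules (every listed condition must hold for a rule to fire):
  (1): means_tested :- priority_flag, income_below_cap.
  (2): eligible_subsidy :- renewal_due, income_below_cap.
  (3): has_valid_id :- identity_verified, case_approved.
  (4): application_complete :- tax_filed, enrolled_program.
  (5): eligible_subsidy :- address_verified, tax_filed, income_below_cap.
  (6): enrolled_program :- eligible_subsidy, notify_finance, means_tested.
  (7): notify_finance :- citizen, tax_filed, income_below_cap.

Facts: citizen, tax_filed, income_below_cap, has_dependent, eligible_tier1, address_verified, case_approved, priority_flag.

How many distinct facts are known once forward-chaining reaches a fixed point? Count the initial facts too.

[1] (1) [means_tested :- priority_flag, income_below_cap.]; (5) [eligible_subsidy :- address_verified, tax_filed, income_below_cap.]; (7) [notify_finance :- citizen, tax_filed, income_below_cap.]. ⇒ new: means_tested, eligible_subsidy, notify_finance.
[2] (6) [enrolled_program :- eligible_subsidy, notify_finance, means_tested.]. ⇒ new: enrolled_program.
[3] (4) [application_complete :- tax_filed, enrolled_program.]. ⇒ new: application_complete.
Closure: {address_verified, application_complete, case_approved, citizen, eligible_subsidy, eligible_tier1, enrolled_program, has_dependent, income_below_cap, means_tested, notify_finance, priority_flag, tax_filed} — 13 facts.

13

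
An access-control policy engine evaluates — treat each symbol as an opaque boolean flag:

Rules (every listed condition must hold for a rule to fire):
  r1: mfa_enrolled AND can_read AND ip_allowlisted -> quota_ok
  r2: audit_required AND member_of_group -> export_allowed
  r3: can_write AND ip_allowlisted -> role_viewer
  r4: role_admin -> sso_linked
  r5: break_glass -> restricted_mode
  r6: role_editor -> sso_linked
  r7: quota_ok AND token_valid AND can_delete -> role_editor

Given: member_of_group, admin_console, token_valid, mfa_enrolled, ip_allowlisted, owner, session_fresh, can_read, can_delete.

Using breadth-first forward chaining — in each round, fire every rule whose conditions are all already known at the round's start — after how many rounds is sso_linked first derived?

3

[1] r1 [mfa_enrolled AND can_read AND ip_allowlisted -> quota_ok]. ⇒ new: quota_ok.
[2] r7 [quota_ok AND token_valid AND can_delete -> role_editor]. ⇒ new: role_editor.
[3] r6 [role_editor -> sso_linked]. ⇒ new: sso_linked.
sso_linked first appears in round 3.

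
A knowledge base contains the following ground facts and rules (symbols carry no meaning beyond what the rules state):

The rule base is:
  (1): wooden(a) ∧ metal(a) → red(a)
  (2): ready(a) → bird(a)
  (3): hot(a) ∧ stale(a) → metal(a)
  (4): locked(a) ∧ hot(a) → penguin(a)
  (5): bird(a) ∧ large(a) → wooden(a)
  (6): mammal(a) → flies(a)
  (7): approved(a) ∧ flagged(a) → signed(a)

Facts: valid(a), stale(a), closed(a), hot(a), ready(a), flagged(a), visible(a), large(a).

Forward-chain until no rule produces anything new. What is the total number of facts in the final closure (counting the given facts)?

12

Round 1: (2) [ready(a) → bird(a)]; (3) [hot(a) ∧ stale(a) → metal(a)]. Adds bird(a), metal(a).
Round 2: (5) [bird(a) ∧ large(a) → wooden(a)]. Adds wooden(a).
Round 3: (1) [wooden(a) ∧ metal(a) → red(a)]. Adds red(a).
Closure: {bird(a), closed(a), flagged(a), hot(a), large(a), metal(a), ready(a), red(a), stale(a), valid(a), visible(a), wooden(a)} — 12 facts.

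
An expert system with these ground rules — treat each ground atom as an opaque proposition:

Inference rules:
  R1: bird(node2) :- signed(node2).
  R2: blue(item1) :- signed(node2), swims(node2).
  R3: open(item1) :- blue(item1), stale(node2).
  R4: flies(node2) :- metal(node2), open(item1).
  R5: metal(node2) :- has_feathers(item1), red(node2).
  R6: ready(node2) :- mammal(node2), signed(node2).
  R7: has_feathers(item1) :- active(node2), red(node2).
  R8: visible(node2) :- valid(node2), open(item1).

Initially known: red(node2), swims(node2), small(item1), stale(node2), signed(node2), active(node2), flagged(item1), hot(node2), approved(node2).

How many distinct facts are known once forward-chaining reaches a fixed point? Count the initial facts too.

15

Round 1 — R1, R2, R7, derive bird(node2), blue(item1), has_feathers(item1).
Round 2 — R3, R5, derive open(item1), metal(node2).
Round 3 — R4, derive flies(node2).
Closure: {active(node2), approved(node2), bird(node2), blue(item1), flagged(item1), flies(node2), has_feathers(item1), hot(node2), metal(node2), open(item1), red(node2), signed(node2), small(item1), stale(node2), swims(node2)} — 15 facts.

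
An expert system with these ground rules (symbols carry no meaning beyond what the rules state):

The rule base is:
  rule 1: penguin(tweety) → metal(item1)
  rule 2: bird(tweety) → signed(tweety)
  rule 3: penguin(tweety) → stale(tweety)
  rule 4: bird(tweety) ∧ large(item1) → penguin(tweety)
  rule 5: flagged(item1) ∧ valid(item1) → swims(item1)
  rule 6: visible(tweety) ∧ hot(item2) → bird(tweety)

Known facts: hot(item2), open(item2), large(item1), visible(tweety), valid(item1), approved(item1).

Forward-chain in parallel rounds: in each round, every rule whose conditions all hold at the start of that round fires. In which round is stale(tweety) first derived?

3

Round 1: rule 6 [visible(tweety) ∧ hot(item2) → bird(tweety)]. Adds bird(tweety).
Round 2: rule 2 [bird(tweety) → signed(tweety)]; rule 4 [bird(tweety) ∧ large(item1) → penguin(tweety)]. Adds signed(tweety), penguin(tweety).
Round 3: rule 1 [penguin(tweety) → metal(item1)]; rule 3 [penguin(tweety) → stale(tweety)]. Adds metal(item1), stale(tweety).
stale(tweety) first appears in round 3.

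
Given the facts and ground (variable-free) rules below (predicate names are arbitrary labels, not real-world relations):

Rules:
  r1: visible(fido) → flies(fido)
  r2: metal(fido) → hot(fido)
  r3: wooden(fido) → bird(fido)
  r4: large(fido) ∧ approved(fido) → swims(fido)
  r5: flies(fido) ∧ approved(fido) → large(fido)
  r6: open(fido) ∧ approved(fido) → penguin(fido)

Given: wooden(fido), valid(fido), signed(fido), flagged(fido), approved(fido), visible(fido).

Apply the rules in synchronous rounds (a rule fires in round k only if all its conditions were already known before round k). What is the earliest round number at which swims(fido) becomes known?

Round 1 — r1, r3, derive flies(fido), bird(fido).
Round 2 — r5, derive large(fido).
Round 3 — r4, derive swims(fido).
swims(fido) first appears in round 3.

3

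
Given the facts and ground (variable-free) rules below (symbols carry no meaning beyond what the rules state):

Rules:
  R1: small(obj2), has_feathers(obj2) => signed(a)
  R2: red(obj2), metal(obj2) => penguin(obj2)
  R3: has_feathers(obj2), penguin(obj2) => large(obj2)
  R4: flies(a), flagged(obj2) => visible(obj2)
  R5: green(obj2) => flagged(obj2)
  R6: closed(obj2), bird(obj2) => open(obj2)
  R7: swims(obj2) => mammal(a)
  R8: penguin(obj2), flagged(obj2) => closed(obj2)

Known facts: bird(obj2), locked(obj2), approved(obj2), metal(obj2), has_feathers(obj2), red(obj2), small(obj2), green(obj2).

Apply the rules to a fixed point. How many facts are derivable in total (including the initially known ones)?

Round 1 fires R1, R2, R5, giving signed(a), penguin(obj2), flagged(obj2).
Round 2 fires R3, R8, giving large(obj2), closed(obj2).
Round 3 fires R6, giving open(obj2).
Closure: {approved(obj2), bird(obj2), closed(obj2), flagged(obj2), green(obj2), has_feathers(obj2), large(obj2), locked(obj2), metal(obj2), open(obj2), penguin(obj2), red(obj2), signed(a), small(obj2)} — 14 facts.

14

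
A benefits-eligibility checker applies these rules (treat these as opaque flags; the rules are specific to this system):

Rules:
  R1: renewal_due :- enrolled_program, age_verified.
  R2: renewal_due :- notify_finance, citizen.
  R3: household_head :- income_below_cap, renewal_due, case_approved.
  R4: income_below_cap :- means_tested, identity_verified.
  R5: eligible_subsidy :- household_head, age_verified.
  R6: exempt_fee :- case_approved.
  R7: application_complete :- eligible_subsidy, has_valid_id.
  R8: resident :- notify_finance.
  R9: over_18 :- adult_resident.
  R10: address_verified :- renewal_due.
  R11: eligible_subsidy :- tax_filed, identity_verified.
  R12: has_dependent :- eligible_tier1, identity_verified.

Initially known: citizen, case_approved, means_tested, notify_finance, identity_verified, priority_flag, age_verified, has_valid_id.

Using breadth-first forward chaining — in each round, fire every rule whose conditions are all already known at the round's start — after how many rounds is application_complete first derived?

[1] R2 [renewal_due :- notify_finance, citizen.]; R4 [income_below_cap :- means_tested, identity_verified.]; R6 [exempt_fee :- case_approved.]; R8 [resident :- notify_finance.]. ⇒ new: renewal_due, income_below_cap, exempt_fee, resident.
[2] R3 [household_head :- income_below_cap, renewal_due, case_approved.]; R10 [address_verified :- renewal_due.]. ⇒ new: household_head, address_verified.
[3] R5 [eligible_subsidy :- household_head, age_verified.]. ⇒ new: eligible_subsidy.
[4] R7 [application_complete :- eligible_subsidy, has_valid_id.]. ⇒ new: application_complete.
application_complete first appears in round 4.

4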